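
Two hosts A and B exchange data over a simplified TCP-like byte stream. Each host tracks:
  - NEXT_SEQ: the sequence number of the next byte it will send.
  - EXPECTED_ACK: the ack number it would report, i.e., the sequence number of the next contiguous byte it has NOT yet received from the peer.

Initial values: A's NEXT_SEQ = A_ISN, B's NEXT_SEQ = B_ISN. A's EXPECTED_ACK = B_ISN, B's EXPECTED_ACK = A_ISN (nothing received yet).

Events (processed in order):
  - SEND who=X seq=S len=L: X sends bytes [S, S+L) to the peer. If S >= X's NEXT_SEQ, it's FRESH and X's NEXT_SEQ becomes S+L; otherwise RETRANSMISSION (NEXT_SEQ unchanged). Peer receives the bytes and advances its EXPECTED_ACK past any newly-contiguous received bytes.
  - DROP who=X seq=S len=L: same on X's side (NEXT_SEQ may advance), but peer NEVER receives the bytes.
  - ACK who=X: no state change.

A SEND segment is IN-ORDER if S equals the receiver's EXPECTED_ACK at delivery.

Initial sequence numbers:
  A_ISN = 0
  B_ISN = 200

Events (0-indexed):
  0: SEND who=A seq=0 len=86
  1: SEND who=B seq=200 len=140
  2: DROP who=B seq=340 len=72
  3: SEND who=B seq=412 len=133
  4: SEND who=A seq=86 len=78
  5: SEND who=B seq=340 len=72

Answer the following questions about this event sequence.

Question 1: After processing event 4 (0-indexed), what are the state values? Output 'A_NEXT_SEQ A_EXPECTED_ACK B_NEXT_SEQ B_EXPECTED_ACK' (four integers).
After event 0: A_seq=86 A_ack=200 B_seq=200 B_ack=86
After event 1: A_seq=86 A_ack=340 B_seq=340 B_ack=86
After event 2: A_seq=86 A_ack=340 B_seq=412 B_ack=86
After event 3: A_seq=86 A_ack=340 B_seq=545 B_ack=86
After event 4: A_seq=164 A_ack=340 B_seq=545 B_ack=164

164 340 545 164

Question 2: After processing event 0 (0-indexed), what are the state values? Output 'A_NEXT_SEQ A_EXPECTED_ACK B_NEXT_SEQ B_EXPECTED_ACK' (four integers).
After event 0: A_seq=86 A_ack=200 B_seq=200 B_ack=86

86 200 200 86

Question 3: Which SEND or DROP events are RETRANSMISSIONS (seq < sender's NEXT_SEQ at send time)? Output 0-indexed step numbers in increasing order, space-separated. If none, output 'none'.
Step 0: SEND seq=0 -> fresh
Step 1: SEND seq=200 -> fresh
Step 2: DROP seq=340 -> fresh
Step 3: SEND seq=412 -> fresh
Step 4: SEND seq=86 -> fresh
Step 5: SEND seq=340 -> retransmit

Answer: 5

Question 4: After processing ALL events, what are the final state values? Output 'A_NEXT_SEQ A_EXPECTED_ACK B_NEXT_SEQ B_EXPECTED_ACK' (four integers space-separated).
After event 0: A_seq=86 A_ack=200 B_seq=200 B_ack=86
After event 1: A_seq=86 A_ack=340 B_seq=340 B_ack=86
After event 2: A_seq=86 A_ack=340 B_seq=412 B_ack=86
After event 3: A_seq=86 A_ack=340 B_seq=545 B_ack=86
After event 4: A_seq=164 A_ack=340 B_seq=545 B_ack=164
After event 5: A_seq=164 A_ack=545 B_seq=545 B_ack=164

Answer: 164 545 545 164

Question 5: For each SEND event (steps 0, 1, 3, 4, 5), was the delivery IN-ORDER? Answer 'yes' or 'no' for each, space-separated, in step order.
Answer: yes yes no yes yes

Derivation:
Step 0: SEND seq=0 -> in-order
Step 1: SEND seq=200 -> in-order
Step 3: SEND seq=412 -> out-of-order
Step 4: SEND seq=86 -> in-order
Step 5: SEND seq=340 -> in-order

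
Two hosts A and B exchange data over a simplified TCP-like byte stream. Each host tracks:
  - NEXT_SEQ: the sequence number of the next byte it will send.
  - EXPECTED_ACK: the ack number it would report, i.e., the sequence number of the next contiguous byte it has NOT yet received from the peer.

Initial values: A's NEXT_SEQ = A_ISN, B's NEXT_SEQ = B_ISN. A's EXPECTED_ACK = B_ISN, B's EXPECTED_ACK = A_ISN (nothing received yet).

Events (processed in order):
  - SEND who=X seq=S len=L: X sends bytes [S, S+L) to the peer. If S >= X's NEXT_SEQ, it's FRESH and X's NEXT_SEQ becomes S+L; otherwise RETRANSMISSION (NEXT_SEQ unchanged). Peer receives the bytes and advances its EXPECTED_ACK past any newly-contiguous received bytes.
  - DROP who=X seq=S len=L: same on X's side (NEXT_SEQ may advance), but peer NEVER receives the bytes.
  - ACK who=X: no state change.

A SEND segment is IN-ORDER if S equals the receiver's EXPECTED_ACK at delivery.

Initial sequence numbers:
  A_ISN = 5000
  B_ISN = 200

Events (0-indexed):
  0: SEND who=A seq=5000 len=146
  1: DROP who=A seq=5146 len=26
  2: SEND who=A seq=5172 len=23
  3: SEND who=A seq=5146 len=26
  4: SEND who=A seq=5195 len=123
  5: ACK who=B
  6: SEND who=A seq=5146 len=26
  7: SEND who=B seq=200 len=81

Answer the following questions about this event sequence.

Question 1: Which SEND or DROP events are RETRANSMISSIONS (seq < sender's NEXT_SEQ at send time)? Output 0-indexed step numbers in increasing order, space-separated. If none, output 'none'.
Step 0: SEND seq=5000 -> fresh
Step 1: DROP seq=5146 -> fresh
Step 2: SEND seq=5172 -> fresh
Step 3: SEND seq=5146 -> retransmit
Step 4: SEND seq=5195 -> fresh
Step 6: SEND seq=5146 -> retransmit
Step 7: SEND seq=200 -> fresh

Answer: 3 6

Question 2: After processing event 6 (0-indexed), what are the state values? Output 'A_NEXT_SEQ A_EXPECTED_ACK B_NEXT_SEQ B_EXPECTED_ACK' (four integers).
After event 0: A_seq=5146 A_ack=200 B_seq=200 B_ack=5146
After event 1: A_seq=5172 A_ack=200 B_seq=200 B_ack=5146
After event 2: A_seq=5195 A_ack=200 B_seq=200 B_ack=5146
After event 3: A_seq=5195 A_ack=200 B_seq=200 B_ack=5195
After event 4: A_seq=5318 A_ack=200 B_seq=200 B_ack=5318
After event 5: A_seq=5318 A_ack=200 B_seq=200 B_ack=5318
After event 6: A_seq=5318 A_ack=200 B_seq=200 B_ack=5318

5318 200 200 5318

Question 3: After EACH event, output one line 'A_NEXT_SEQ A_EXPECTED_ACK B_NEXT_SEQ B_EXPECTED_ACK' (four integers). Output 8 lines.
5146 200 200 5146
5172 200 200 5146
5195 200 200 5146
5195 200 200 5195
5318 200 200 5318
5318 200 200 5318
5318 200 200 5318
5318 281 281 5318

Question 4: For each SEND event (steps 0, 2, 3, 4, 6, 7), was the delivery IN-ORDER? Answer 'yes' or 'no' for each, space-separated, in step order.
Answer: yes no yes yes no yes

Derivation:
Step 0: SEND seq=5000 -> in-order
Step 2: SEND seq=5172 -> out-of-order
Step 3: SEND seq=5146 -> in-order
Step 4: SEND seq=5195 -> in-order
Step 6: SEND seq=5146 -> out-of-order
Step 7: SEND seq=200 -> in-order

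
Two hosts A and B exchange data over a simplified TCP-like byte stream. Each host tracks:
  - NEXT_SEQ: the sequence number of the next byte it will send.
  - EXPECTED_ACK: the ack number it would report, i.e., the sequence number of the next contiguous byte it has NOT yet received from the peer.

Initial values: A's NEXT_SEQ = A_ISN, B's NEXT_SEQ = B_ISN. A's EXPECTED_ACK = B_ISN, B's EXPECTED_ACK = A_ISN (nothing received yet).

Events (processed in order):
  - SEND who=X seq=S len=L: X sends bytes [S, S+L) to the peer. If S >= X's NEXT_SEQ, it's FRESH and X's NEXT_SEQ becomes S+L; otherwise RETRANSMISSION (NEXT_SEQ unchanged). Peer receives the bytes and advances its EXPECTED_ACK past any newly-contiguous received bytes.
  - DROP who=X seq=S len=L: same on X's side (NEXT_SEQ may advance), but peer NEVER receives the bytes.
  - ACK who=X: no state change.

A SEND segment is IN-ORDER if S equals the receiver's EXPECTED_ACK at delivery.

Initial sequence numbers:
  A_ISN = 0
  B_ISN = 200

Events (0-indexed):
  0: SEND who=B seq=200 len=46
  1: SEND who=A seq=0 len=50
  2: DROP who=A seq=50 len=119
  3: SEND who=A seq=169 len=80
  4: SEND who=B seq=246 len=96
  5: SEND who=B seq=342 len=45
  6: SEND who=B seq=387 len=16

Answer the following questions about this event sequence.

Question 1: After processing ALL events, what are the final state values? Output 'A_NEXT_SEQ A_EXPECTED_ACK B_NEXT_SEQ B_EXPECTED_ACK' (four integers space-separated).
Answer: 249 403 403 50

Derivation:
After event 0: A_seq=0 A_ack=246 B_seq=246 B_ack=0
After event 1: A_seq=50 A_ack=246 B_seq=246 B_ack=50
After event 2: A_seq=169 A_ack=246 B_seq=246 B_ack=50
After event 3: A_seq=249 A_ack=246 B_seq=246 B_ack=50
After event 4: A_seq=249 A_ack=342 B_seq=342 B_ack=50
After event 5: A_seq=249 A_ack=387 B_seq=387 B_ack=50
After event 6: A_seq=249 A_ack=403 B_seq=403 B_ack=50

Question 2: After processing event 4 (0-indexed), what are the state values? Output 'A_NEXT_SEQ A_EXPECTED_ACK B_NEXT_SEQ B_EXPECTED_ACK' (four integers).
After event 0: A_seq=0 A_ack=246 B_seq=246 B_ack=0
After event 1: A_seq=50 A_ack=246 B_seq=246 B_ack=50
After event 2: A_seq=169 A_ack=246 B_seq=246 B_ack=50
After event 3: A_seq=249 A_ack=246 B_seq=246 B_ack=50
After event 4: A_seq=249 A_ack=342 B_seq=342 B_ack=50

249 342 342 50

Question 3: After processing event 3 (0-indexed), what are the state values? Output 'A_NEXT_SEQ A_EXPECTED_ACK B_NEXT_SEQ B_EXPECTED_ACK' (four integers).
After event 0: A_seq=0 A_ack=246 B_seq=246 B_ack=0
After event 1: A_seq=50 A_ack=246 B_seq=246 B_ack=50
After event 2: A_seq=169 A_ack=246 B_seq=246 B_ack=50
After event 3: A_seq=249 A_ack=246 B_seq=246 B_ack=50

249 246 246 50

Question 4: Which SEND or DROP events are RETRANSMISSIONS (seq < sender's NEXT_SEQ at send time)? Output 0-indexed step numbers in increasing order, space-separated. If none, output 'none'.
Step 0: SEND seq=200 -> fresh
Step 1: SEND seq=0 -> fresh
Step 2: DROP seq=50 -> fresh
Step 3: SEND seq=169 -> fresh
Step 4: SEND seq=246 -> fresh
Step 5: SEND seq=342 -> fresh
Step 6: SEND seq=387 -> fresh

Answer: none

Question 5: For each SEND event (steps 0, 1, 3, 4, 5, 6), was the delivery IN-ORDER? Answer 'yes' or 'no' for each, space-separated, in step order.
Step 0: SEND seq=200 -> in-order
Step 1: SEND seq=0 -> in-order
Step 3: SEND seq=169 -> out-of-order
Step 4: SEND seq=246 -> in-order
Step 5: SEND seq=342 -> in-order
Step 6: SEND seq=387 -> in-order

Answer: yes yes no yes yes yes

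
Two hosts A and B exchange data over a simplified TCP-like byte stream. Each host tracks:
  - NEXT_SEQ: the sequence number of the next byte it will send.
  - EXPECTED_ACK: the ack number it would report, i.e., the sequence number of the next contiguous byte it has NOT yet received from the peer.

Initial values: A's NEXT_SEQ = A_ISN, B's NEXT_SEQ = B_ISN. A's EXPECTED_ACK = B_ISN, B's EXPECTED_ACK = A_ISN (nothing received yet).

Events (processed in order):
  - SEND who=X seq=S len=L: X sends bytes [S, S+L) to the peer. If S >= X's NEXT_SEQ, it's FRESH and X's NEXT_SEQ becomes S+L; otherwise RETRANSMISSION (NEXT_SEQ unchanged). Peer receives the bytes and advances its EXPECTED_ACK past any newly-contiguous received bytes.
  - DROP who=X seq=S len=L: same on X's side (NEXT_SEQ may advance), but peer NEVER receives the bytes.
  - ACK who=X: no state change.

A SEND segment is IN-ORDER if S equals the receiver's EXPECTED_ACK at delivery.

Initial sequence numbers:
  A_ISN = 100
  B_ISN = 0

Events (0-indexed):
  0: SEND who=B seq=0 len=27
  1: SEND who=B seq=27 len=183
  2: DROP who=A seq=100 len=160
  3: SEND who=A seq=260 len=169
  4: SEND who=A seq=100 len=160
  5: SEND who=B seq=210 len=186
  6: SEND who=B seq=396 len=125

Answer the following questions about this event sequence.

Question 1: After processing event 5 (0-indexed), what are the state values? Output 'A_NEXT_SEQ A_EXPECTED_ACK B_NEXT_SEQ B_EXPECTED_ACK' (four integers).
After event 0: A_seq=100 A_ack=27 B_seq=27 B_ack=100
After event 1: A_seq=100 A_ack=210 B_seq=210 B_ack=100
After event 2: A_seq=260 A_ack=210 B_seq=210 B_ack=100
After event 3: A_seq=429 A_ack=210 B_seq=210 B_ack=100
After event 4: A_seq=429 A_ack=210 B_seq=210 B_ack=429
After event 5: A_seq=429 A_ack=396 B_seq=396 B_ack=429

429 396 396 429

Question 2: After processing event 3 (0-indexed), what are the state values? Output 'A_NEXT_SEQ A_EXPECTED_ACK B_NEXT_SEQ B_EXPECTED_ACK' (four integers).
After event 0: A_seq=100 A_ack=27 B_seq=27 B_ack=100
After event 1: A_seq=100 A_ack=210 B_seq=210 B_ack=100
After event 2: A_seq=260 A_ack=210 B_seq=210 B_ack=100
After event 3: A_seq=429 A_ack=210 B_seq=210 B_ack=100

429 210 210 100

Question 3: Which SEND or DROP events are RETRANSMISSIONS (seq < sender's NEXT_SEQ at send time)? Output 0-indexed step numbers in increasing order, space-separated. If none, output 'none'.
Step 0: SEND seq=0 -> fresh
Step 1: SEND seq=27 -> fresh
Step 2: DROP seq=100 -> fresh
Step 3: SEND seq=260 -> fresh
Step 4: SEND seq=100 -> retransmit
Step 5: SEND seq=210 -> fresh
Step 6: SEND seq=396 -> fresh

Answer: 4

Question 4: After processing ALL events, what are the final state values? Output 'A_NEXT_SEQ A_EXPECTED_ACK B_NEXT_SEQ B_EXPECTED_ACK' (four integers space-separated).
After event 0: A_seq=100 A_ack=27 B_seq=27 B_ack=100
After event 1: A_seq=100 A_ack=210 B_seq=210 B_ack=100
After event 2: A_seq=260 A_ack=210 B_seq=210 B_ack=100
After event 3: A_seq=429 A_ack=210 B_seq=210 B_ack=100
After event 4: A_seq=429 A_ack=210 B_seq=210 B_ack=429
After event 5: A_seq=429 A_ack=396 B_seq=396 B_ack=429
After event 6: A_seq=429 A_ack=521 B_seq=521 B_ack=429

Answer: 429 521 521 429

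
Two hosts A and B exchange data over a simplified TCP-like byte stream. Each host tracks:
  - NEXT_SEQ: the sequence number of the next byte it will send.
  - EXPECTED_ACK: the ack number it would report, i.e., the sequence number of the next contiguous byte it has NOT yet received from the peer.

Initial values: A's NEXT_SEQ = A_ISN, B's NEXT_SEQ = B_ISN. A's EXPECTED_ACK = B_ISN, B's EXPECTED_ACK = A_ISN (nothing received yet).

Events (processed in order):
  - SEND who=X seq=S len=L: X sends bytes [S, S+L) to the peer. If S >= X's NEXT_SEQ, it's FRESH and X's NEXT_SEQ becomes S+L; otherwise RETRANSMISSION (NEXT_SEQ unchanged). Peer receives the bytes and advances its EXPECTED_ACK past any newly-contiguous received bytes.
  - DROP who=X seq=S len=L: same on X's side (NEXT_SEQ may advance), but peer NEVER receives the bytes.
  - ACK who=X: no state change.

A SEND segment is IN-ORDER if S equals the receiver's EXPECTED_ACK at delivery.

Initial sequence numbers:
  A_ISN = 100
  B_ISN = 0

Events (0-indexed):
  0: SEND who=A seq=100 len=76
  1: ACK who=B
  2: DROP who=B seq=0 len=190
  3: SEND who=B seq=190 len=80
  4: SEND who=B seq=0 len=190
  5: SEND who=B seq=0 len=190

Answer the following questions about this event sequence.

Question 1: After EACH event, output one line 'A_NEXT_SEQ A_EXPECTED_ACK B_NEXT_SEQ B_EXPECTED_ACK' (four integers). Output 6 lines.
176 0 0 176
176 0 0 176
176 0 190 176
176 0 270 176
176 270 270 176
176 270 270 176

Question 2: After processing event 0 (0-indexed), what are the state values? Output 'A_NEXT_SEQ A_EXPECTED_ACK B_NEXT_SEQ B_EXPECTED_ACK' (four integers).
After event 0: A_seq=176 A_ack=0 B_seq=0 B_ack=176

176 0 0 176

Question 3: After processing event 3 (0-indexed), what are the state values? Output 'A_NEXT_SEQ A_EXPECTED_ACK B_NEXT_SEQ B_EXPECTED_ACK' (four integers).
After event 0: A_seq=176 A_ack=0 B_seq=0 B_ack=176
After event 1: A_seq=176 A_ack=0 B_seq=0 B_ack=176
After event 2: A_seq=176 A_ack=0 B_seq=190 B_ack=176
After event 3: A_seq=176 A_ack=0 B_seq=270 B_ack=176

176 0 270 176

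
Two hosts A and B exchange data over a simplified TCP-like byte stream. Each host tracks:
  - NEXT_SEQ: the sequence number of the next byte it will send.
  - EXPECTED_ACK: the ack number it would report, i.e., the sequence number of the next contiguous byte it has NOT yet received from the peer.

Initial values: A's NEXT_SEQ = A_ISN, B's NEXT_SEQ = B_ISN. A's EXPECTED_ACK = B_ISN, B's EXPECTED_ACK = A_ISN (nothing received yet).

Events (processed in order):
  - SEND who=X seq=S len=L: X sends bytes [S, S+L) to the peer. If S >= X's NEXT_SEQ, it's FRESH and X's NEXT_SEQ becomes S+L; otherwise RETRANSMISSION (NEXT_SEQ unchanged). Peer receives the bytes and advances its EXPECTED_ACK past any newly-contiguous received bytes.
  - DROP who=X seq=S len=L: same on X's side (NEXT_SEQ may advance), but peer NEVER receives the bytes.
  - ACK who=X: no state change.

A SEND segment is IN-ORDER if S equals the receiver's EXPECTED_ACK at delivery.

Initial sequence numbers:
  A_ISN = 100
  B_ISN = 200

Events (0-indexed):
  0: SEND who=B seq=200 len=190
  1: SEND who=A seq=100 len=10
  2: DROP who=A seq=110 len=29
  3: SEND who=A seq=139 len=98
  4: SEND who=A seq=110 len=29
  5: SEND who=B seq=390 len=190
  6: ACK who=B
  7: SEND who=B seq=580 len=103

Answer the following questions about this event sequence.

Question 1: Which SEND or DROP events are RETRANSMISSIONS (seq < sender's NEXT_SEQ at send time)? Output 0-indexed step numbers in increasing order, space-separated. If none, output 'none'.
Answer: 4

Derivation:
Step 0: SEND seq=200 -> fresh
Step 1: SEND seq=100 -> fresh
Step 2: DROP seq=110 -> fresh
Step 3: SEND seq=139 -> fresh
Step 4: SEND seq=110 -> retransmit
Step 5: SEND seq=390 -> fresh
Step 7: SEND seq=580 -> fresh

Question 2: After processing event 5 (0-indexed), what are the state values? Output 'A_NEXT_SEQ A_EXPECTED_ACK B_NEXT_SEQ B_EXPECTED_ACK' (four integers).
After event 0: A_seq=100 A_ack=390 B_seq=390 B_ack=100
After event 1: A_seq=110 A_ack=390 B_seq=390 B_ack=110
After event 2: A_seq=139 A_ack=390 B_seq=390 B_ack=110
After event 3: A_seq=237 A_ack=390 B_seq=390 B_ack=110
After event 4: A_seq=237 A_ack=390 B_seq=390 B_ack=237
After event 5: A_seq=237 A_ack=580 B_seq=580 B_ack=237

237 580 580 237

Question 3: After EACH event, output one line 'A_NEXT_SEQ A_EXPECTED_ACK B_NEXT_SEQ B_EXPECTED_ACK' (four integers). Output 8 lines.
100 390 390 100
110 390 390 110
139 390 390 110
237 390 390 110
237 390 390 237
237 580 580 237
237 580 580 237
237 683 683 237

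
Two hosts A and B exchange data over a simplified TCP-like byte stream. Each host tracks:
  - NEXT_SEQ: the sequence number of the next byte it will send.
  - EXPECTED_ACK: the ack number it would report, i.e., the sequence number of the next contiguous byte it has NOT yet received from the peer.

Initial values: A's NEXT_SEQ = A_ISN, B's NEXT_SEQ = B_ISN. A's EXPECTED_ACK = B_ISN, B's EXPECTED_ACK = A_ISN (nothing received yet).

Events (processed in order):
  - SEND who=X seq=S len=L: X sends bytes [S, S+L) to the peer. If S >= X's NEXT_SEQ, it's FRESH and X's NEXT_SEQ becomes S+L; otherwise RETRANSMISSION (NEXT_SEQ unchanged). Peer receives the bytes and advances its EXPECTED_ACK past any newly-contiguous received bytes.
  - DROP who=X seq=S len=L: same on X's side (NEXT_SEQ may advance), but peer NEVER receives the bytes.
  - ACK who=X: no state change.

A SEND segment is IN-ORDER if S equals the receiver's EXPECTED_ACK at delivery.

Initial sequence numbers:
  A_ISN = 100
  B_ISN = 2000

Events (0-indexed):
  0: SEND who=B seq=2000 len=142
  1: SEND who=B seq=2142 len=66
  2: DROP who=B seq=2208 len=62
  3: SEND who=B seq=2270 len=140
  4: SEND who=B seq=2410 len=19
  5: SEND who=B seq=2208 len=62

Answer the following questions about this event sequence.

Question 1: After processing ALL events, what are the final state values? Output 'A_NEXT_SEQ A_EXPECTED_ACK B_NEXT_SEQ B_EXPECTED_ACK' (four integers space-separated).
Answer: 100 2429 2429 100

Derivation:
After event 0: A_seq=100 A_ack=2142 B_seq=2142 B_ack=100
After event 1: A_seq=100 A_ack=2208 B_seq=2208 B_ack=100
After event 2: A_seq=100 A_ack=2208 B_seq=2270 B_ack=100
After event 3: A_seq=100 A_ack=2208 B_seq=2410 B_ack=100
After event 4: A_seq=100 A_ack=2208 B_seq=2429 B_ack=100
After event 5: A_seq=100 A_ack=2429 B_seq=2429 B_ack=100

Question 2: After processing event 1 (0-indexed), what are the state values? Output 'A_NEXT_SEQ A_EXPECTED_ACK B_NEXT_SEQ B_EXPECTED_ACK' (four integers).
After event 0: A_seq=100 A_ack=2142 B_seq=2142 B_ack=100
After event 1: A_seq=100 A_ack=2208 B_seq=2208 B_ack=100

100 2208 2208 100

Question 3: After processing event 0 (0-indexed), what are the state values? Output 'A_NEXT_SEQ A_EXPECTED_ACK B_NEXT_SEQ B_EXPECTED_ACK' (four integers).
After event 0: A_seq=100 A_ack=2142 B_seq=2142 B_ack=100

100 2142 2142 100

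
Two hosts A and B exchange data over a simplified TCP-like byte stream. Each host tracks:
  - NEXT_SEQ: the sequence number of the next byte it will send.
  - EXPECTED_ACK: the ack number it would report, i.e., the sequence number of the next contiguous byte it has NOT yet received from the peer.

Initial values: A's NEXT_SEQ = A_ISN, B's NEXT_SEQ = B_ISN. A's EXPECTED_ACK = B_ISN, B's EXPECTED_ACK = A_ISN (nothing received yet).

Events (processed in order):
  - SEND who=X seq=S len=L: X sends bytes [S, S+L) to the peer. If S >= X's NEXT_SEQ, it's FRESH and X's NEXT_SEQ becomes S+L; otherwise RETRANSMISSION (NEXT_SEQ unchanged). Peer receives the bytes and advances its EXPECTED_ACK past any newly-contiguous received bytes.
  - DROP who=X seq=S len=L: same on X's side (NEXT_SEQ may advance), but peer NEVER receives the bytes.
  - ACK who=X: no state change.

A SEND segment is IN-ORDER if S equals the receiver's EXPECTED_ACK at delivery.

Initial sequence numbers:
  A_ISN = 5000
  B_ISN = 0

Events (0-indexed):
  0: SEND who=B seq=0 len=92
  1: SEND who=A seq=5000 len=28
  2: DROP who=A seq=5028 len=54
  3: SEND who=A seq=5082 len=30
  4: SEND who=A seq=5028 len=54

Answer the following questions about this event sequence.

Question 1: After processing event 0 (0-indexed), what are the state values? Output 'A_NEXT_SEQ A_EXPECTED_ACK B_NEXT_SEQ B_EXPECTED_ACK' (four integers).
After event 0: A_seq=5000 A_ack=92 B_seq=92 B_ack=5000

5000 92 92 5000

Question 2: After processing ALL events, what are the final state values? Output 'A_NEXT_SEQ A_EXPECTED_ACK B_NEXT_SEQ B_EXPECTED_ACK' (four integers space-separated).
Answer: 5112 92 92 5112

Derivation:
After event 0: A_seq=5000 A_ack=92 B_seq=92 B_ack=5000
After event 1: A_seq=5028 A_ack=92 B_seq=92 B_ack=5028
After event 2: A_seq=5082 A_ack=92 B_seq=92 B_ack=5028
After event 3: A_seq=5112 A_ack=92 B_seq=92 B_ack=5028
After event 4: A_seq=5112 A_ack=92 B_seq=92 B_ack=5112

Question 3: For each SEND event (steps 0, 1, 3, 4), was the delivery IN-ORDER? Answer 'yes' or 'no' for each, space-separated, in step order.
Step 0: SEND seq=0 -> in-order
Step 1: SEND seq=5000 -> in-order
Step 3: SEND seq=5082 -> out-of-order
Step 4: SEND seq=5028 -> in-order

Answer: yes yes no yes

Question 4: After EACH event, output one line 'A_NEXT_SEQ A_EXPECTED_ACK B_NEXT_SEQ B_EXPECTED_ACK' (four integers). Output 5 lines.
5000 92 92 5000
5028 92 92 5028
5082 92 92 5028
5112 92 92 5028
5112 92 92 5112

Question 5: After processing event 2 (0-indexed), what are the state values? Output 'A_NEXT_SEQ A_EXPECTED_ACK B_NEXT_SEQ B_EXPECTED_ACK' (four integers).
After event 0: A_seq=5000 A_ack=92 B_seq=92 B_ack=5000
After event 1: A_seq=5028 A_ack=92 B_seq=92 B_ack=5028
After event 2: A_seq=5082 A_ack=92 B_seq=92 B_ack=5028

5082 92 92 5028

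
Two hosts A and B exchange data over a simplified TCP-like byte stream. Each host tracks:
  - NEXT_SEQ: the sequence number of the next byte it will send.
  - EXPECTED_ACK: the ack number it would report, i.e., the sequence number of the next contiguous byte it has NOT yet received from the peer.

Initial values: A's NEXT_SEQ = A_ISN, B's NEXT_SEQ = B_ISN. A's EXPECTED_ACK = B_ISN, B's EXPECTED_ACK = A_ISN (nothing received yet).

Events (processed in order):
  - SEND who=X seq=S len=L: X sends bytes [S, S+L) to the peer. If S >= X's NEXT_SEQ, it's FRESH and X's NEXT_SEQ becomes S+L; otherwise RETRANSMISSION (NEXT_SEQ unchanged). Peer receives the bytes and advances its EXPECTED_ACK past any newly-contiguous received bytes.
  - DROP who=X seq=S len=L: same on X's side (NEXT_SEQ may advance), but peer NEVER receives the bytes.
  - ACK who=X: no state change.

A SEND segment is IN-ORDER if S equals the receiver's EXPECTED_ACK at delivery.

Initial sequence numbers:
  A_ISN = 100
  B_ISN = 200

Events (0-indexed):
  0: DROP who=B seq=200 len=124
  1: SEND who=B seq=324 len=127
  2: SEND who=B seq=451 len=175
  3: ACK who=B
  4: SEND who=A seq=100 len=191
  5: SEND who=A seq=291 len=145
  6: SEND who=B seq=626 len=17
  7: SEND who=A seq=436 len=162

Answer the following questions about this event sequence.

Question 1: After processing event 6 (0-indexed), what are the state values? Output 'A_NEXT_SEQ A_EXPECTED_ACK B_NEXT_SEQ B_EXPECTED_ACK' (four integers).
After event 0: A_seq=100 A_ack=200 B_seq=324 B_ack=100
After event 1: A_seq=100 A_ack=200 B_seq=451 B_ack=100
After event 2: A_seq=100 A_ack=200 B_seq=626 B_ack=100
After event 3: A_seq=100 A_ack=200 B_seq=626 B_ack=100
After event 4: A_seq=291 A_ack=200 B_seq=626 B_ack=291
After event 5: A_seq=436 A_ack=200 B_seq=626 B_ack=436
After event 6: A_seq=436 A_ack=200 B_seq=643 B_ack=436

436 200 643 436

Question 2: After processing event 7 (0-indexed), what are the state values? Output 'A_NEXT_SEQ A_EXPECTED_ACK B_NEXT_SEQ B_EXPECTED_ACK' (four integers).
After event 0: A_seq=100 A_ack=200 B_seq=324 B_ack=100
After event 1: A_seq=100 A_ack=200 B_seq=451 B_ack=100
After event 2: A_seq=100 A_ack=200 B_seq=626 B_ack=100
After event 3: A_seq=100 A_ack=200 B_seq=626 B_ack=100
After event 4: A_seq=291 A_ack=200 B_seq=626 B_ack=291
After event 5: A_seq=436 A_ack=200 B_seq=626 B_ack=436
After event 6: A_seq=436 A_ack=200 B_seq=643 B_ack=436
After event 7: A_seq=598 A_ack=200 B_seq=643 B_ack=598

598 200 643 598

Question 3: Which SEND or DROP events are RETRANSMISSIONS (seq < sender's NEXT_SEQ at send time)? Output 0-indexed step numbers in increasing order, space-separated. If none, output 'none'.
Answer: none

Derivation:
Step 0: DROP seq=200 -> fresh
Step 1: SEND seq=324 -> fresh
Step 2: SEND seq=451 -> fresh
Step 4: SEND seq=100 -> fresh
Step 5: SEND seq=291 -> fresh
Step 6: SEND seq=626 -> fresh
Step 7: SEND seq=436 -> fresh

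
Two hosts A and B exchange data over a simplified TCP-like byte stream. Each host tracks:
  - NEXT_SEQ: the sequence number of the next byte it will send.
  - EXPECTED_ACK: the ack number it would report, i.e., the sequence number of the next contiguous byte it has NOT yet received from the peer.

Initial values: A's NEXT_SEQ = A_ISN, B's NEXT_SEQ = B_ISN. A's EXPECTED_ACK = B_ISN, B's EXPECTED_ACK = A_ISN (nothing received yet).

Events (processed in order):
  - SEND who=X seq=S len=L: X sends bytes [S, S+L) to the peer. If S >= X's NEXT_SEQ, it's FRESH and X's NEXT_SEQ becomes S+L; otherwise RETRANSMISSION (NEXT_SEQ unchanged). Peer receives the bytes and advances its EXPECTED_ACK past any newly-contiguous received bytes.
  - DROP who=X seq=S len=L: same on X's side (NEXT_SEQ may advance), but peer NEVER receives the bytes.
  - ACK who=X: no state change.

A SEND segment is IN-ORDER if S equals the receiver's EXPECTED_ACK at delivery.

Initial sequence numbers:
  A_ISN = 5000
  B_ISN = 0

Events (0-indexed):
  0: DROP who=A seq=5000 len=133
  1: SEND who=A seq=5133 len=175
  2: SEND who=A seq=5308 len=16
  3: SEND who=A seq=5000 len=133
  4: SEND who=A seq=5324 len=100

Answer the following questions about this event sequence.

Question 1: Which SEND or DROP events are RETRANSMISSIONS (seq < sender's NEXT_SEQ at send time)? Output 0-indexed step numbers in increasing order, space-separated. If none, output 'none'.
Answer: 3

Derivation:
Step 0: DROP seq=5000 -> fresh
Step 1: SEND seq=5133 -> fresh
Step 2: SEND seq=5308 -> fresh
Step 3: SEND seq=5000 -> retransmit
Step 4: SEND seq=5324 -> fresh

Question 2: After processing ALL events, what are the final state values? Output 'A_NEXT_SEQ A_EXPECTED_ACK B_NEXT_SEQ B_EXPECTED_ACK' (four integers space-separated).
Answer: 5424 0 0 5424

Derivation:
After event 0: A_seq=5133 A_ack=0 B_seq=0 B_ack=5000
After event 1: A_seq=5308 A_ack=0 B_seq=0 B_ack=5000
After event 2: A_seq=5324 A_ack=0 B_seq=0 B_ack=5000
After event 3: A_seq=5324 A_ack=0 B_seq=0 B_ack=5324
After event 4: A_seq=5424 A_ack=0 B_seq=0 B_ack=5424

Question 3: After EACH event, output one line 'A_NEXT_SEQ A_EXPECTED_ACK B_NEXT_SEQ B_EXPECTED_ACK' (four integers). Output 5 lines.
5133 0 0 5000
5308 0 0 5000
5324 0 0 5000
5324 0 0 5324
5424 0 0 5424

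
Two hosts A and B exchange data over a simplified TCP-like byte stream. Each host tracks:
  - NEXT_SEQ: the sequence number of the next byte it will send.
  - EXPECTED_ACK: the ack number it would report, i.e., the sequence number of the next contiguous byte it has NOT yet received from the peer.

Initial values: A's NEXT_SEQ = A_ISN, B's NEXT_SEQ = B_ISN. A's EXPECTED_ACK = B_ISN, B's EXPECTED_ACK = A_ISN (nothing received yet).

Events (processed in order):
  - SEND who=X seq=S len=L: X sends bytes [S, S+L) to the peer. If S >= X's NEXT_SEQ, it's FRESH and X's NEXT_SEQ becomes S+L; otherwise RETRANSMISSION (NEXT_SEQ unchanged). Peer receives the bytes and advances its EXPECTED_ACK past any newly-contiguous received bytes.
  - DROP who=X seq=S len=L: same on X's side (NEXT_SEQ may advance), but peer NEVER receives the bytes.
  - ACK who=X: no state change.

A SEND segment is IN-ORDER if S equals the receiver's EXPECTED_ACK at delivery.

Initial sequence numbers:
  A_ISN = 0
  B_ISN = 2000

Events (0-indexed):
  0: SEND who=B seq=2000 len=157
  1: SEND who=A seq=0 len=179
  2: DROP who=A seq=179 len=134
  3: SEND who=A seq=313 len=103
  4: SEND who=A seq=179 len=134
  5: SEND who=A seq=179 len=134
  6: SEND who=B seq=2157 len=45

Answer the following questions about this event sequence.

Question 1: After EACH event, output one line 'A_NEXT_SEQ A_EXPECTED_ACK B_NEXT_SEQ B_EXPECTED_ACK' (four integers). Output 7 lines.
0 2157 2157 0
179 2157 2157 179
313 2157 2157 179
416 2157 2157 179
416 2157 2157 416
416 2157 2157 416
416 2202 2202 416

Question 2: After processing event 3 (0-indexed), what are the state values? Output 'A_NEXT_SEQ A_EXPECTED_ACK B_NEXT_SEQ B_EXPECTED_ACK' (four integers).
After event 0: A_seq=0 A_ack=2157 B_seq=2157 B_ack=0
After event 1: A_seq=179 A_ack=2157 B_seq=2157 B_ack=179
After event 2: A_seq=313 A_ack=2157 B_seq=2157 B_ack=179
After event 3: A_seq=416 A_ack=2157 B_seq=2157 B_ack=179

416 2157 2157 179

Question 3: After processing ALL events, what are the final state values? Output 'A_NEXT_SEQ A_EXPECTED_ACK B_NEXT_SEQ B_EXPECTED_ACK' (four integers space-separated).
Answer: 416 2202 2202 416

Derivation:
After event 0: A_seq=0 A_ack=2157 B_seq=2157 B_ack=0
After event 1: A_seq=179 A_ack=2157 B_seq=2157 B_ack=179
After event 2: A_seq=313 A_ack=2157 B_seq=2157 B_ack=179
After event 3: A_seq=416 A_ack=2157 B_seq=2157 B_ack=179
After event 4: A_seq=416 A_ack=2157 B_seq=2157 B_ack=416
After event 5: A_seq=416 A_ack=2157 B_seq=2157 B_ack=416
After event 6: A_seq=416 A_ack=2202 B_seq=2202 B_ack=416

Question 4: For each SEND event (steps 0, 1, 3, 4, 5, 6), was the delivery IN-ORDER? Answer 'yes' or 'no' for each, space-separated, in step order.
Answer: yes yes no yes no yes

Derivation:
Step 0: SEND seq=2000 -> in-order
Step 1: SEND seq=0 -> in-order
Step 3: SEND seq=313 -> out-of-order
Step 4: SEND seq=179 -> in-order
Step 5: SEND seq=179 -> out-of-order
Step 6: SEND seq=2157 -> in-order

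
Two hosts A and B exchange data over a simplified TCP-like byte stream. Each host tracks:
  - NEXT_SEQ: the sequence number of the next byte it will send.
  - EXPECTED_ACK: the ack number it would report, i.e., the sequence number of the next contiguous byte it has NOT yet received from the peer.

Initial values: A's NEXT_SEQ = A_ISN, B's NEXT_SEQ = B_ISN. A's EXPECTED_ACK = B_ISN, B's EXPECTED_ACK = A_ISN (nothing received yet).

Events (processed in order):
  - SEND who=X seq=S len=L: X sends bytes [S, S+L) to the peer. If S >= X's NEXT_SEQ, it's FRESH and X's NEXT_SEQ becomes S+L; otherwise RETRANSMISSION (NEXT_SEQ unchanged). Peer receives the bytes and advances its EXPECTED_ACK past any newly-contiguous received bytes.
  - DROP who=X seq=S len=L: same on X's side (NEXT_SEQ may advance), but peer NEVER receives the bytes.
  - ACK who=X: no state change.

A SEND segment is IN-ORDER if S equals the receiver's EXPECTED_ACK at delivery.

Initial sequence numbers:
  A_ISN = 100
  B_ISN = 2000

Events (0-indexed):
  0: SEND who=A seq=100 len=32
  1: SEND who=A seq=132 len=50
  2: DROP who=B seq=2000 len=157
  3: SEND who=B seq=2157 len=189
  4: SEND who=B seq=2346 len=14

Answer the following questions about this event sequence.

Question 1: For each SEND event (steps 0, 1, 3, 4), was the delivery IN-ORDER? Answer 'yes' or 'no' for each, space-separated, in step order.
Step 0: SEND seq=100 -> in-order
Step 1: SEND seq=132 -> in-order
Step 3: SEND seq=2157 -> out-of-order
Step 4: SEND seq=2346 -> out-of-order

Answer: yes yes no no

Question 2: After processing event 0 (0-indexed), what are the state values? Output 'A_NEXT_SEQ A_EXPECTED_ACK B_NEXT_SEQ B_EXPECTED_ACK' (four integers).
After event 0: A_seq=132 A_ack=2000 B_seq=2000 B_ack=132

132 2000 2000 132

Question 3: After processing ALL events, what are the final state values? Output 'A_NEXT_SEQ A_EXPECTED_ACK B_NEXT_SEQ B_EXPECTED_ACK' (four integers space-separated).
After event 0: A_seq=132 A_ack=2000 B_seq=2000 B_ack=132
After event 1: A_seq=182 A_ack=2000 B_seq=2000 B_ack=182
After event 2: A_seq=182 A_ack=2000 B_seq=2157 B_ack=182
After event 3: A_seq=182 A_ack=2000 B_seq=2346 B_ack=182
After event 4: A_seq=182 A_ack=2000 B_seq=2360 B_ack=182

Answer: 182 2000 2360 182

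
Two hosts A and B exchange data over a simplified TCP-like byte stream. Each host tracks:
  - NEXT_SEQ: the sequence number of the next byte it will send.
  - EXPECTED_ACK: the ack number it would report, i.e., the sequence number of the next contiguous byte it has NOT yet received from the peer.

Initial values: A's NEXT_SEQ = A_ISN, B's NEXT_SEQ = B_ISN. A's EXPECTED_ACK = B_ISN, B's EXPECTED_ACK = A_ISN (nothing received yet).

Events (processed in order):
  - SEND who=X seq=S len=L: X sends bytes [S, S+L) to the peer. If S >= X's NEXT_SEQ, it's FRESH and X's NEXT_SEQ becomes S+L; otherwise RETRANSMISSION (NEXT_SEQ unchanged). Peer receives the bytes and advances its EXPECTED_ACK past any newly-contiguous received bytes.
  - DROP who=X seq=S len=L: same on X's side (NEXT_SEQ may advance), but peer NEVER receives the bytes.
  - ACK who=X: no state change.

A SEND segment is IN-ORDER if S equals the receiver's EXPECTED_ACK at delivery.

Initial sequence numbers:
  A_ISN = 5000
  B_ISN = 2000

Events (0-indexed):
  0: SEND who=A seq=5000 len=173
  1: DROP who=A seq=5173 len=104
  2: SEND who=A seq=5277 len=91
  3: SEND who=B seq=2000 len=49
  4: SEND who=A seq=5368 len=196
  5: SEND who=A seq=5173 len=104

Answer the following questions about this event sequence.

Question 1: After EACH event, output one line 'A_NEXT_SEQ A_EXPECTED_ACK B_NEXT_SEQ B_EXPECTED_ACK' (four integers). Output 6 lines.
5173 2000 2000 5173
5277 2000 2000 5173
5368 2000 2000 5173
5368 2049 2049 5173
5564 2049 2049 5173
5564 2049 2049 5564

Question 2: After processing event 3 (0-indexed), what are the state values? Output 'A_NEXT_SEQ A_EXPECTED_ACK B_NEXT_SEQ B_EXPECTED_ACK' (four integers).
After event 0: A_seq=5173 A_ack=2000 B_seq=2000 B_ack=5173
After event 1: A_seq=5277 A_ack=2000 B_seq=2000 B_ack=5173
After event 2: A_seq=5368 A_ack=2000 B_seq=2000 B_ack=5173
After event 3: A_seq=5368 A_ack=2049 B_seq=2049 B_ack=5173

5368 2049 2049 5173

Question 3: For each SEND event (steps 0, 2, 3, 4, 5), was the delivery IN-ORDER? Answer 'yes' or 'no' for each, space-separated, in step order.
Step 0: SEND seq=5000 -> in-order
Step 2: SEND seq=5277 -> out-of-order
Step 3: SEND seq=2000 -> in-order
Step 4: SEND seq=5368 -> out-of-order
Step 5: SEND seq=5173 -> in-order

Answer: yes no yes no yes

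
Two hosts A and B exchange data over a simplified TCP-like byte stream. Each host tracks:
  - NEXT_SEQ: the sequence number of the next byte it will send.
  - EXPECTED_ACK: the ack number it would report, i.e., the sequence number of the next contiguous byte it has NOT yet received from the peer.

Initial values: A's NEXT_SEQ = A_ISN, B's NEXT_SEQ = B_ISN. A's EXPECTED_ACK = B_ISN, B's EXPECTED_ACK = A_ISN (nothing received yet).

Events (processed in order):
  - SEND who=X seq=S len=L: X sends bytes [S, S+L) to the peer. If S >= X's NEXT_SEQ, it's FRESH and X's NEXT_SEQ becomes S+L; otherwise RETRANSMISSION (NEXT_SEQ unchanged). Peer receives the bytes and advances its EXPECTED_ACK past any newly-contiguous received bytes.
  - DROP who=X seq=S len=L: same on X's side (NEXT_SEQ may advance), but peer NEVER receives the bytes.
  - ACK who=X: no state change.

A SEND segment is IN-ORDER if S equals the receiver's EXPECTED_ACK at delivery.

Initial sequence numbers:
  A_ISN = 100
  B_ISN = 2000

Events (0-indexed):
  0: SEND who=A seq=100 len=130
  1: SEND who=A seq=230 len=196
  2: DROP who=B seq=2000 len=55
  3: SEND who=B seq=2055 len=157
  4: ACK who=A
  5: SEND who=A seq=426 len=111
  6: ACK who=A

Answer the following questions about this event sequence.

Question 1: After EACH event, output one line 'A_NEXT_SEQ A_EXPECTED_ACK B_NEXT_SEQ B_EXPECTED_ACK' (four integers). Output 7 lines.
230 2000 2000 230
426 2000 2000 426
426 2000 2055 426
426 2000 2212 426
426 2000 2212 426
537 2000 2212 537
537 2000 2212 537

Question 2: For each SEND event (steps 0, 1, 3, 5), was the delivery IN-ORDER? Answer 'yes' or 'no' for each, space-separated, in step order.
Answer: yes yes no yes

Derivation:
Step 0: SEND seq=100 -> in-order
Step 1: SEND seq=230 -> in-order
Step 3: SEND seq=2055 -> out-of-order
Step 5: SEND seq=426 -> in-order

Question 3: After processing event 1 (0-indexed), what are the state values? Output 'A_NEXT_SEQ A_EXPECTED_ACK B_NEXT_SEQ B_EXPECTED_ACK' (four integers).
After event 0: A_seq=230 A_ack=2000 B_seq=2000 B_ack=230
After event 1: A_seq=426 A_ack=2000 B_seq=2000 B_ack=426

426 2000 2000 426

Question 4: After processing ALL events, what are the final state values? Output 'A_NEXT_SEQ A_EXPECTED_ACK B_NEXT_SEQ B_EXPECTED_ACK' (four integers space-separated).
After event 0: A_seq=230 A_ack=2000 B_seq=2000 B_ack=230
After event 1: A_seq=426 A_ack=2000 B_seq=2000 B_ack=426
After event 2: A_seq=426 A_ack=2000 B_seq=2055 B_ack=426
After event 3: A_seq=426 A_ack=2000 B_seq=2212 B_ack=426
After event 4: A_seq=426 A_ack=2000 B_seq=2212 B_ack=426
After event 5: A_seq=537 A_ack=2000 B_seq=2212 B_ack=537
After event 6: A_seq=537 A_ack=2000 B_seq=2212 B_ack=537

Answer: 537 2000 2212 537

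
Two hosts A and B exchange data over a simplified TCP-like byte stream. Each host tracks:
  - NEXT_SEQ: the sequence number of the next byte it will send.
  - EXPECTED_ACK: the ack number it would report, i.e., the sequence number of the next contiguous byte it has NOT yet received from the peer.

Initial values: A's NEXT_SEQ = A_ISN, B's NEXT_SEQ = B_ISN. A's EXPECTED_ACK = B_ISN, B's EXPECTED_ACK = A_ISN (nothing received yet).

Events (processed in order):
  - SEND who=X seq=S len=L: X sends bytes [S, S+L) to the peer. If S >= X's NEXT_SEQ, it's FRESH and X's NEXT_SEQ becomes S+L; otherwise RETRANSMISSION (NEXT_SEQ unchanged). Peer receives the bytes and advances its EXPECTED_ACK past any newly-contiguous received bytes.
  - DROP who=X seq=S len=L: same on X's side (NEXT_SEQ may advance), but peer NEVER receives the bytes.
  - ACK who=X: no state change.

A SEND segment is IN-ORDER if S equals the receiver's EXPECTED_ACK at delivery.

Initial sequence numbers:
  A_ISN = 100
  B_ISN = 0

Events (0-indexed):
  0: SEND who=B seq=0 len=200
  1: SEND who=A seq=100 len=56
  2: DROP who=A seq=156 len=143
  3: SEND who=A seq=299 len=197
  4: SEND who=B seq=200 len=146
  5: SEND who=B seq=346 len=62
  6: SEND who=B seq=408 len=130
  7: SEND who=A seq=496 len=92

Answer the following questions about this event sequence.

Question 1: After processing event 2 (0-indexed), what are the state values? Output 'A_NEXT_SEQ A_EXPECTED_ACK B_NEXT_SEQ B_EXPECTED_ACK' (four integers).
After event 0: A_seq=100 A_ack=200 B_seq=200 B_ack=100
After event 1: A_seq=156 A_ack=200 B_seq=200 B_ack=156
After event 2: A_seq=299 A_ack=200 B_seq=200 B_ack=156

299 200 200 156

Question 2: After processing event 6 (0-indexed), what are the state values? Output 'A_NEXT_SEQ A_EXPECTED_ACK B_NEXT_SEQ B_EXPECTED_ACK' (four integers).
After event 0: A_seq=100 A_ack=200 B_seq=200 B_ack=100
After event 1: A_seq=156 A_ack=200 B_seq=200 B_ack=156
After event 2: A_seq=299 A_ack=200 B_seq=200 B_ack=156
After event 3: A_seq=496 A_ack=200 B_seq=200 B_ack=156
After event 4: A_seq=496 A_ack=346 B_seq=346 B_ack=156
After event 5: A_seq=496 A_ack=408 B_seq=408 B_ack=156
After event 6: A_seq=496 A_ack=538 B_seq=538 B_ack=156

496 538 538 156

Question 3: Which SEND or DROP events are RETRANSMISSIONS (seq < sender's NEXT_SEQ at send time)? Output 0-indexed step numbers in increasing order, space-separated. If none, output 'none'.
Answer: none

Derivation:
Step 0: SEND seq=0 -> fresh
Step 1: SEND seq=100 -> fresh
Step 2: DROP seq=156 -> fresh
Step 3: SEND seq=299 -> fresh
Step 4: SEND seq=200 -> fresh
Step 5: SEND seq=346 -> fresh
Step 6: SEND seq=408 -> fresh
Step 7: SEND seq=496 -> fresh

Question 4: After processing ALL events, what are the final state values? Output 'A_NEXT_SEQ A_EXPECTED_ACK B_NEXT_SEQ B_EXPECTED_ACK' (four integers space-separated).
Answer: 588 538 538 156

Derivation:
After event 0: A_seq=100 A_ack=200 B_seq=200 B_ack=100
After event 1: A_seq=156 A_ack=200 B_seq=200 B_ack=156
After event 2: A_seq=299 A_ack=200 B_seq=200 B_ack=156
After event 3: A_seq=496 A_ack=200 B_seq=200 B_ack=156
After event 4: A_seq=496 A_ack=346 B_seq=346 B_ack=156
After event 5: A_seq=496 A_ack=408 B_seq=408 B_ack=156
After event 6: A_seq=496 A_ack=538 B_seq=538 B_ack=156
After event 7: A_seq=588 A_ack=538 B_seq=538 B_ack=156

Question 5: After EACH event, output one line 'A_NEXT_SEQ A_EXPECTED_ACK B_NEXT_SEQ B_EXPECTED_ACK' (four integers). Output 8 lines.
100 200 200 100
156 200 200 156
299 200 200 156
496 200 200 156
496 346 346 156
496 408 408 156
496 538 538 156
588 538 538 156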